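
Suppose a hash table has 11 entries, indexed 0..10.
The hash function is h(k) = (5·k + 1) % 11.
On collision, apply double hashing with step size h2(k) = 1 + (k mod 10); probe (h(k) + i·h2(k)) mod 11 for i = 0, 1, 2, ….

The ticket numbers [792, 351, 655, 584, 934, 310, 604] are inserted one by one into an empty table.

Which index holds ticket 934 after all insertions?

792: h=1 → slot 1
351: h=7 → slot 7
655: h=9 → slot 9
584: h=6 → slot 6
934: h=7, h2=5, probe 7,1,6,0 → slot 0
310: h=0, h2=1, probe 0,1,2 → slot 2
604: h=7, h2=5, probe 7,1,6,0,5 → slot 5
Table: [934, 792, 310, ., ., 604, 584, 351, ., 655, .]

0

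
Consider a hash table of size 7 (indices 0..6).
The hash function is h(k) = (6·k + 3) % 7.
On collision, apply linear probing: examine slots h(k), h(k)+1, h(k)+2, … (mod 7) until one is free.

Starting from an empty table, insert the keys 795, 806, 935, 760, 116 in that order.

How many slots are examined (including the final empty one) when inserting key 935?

2

795: h=6 -> slot 6
806: h=2 -> slot 2
935: h=6, probe 6,0 -> slot 0
760: h=6, probe 6,0,1 -> slot 1
116: h=6, probe 6,0,1,2,3 -> slot 3
Table: [935, 760, 806, 116, -, -, 795]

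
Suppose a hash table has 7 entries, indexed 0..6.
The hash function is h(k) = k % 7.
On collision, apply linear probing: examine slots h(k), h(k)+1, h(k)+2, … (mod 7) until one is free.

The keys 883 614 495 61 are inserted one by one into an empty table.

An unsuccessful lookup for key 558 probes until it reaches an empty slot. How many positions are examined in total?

5

Insert 883: h=1, slot 1 empty => index 1.
Insert 614: h=5, slot 5 empty => index 5.
Insert 495: h=5, slot 5 occupied => index 6.
Insert 61: h=5, slots 5,6 occupied => index 0.
Table: [61, 883, ∅, ∅, ∅, 614, 495]
Lookup 558: h=5, probe 5,6,0,1,2 → slot 2 empty, not found.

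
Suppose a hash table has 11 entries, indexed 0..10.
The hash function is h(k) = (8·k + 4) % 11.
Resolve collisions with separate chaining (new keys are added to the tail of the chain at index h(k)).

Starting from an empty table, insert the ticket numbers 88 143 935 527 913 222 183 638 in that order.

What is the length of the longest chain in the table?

5

Insert 88: h=4, bucket 4 empty -> new chain.
Insert 143: h=4, bucket 4 nonempty -> append to chain.
Insert 935: h=4, bucket 4 nonempty -> append to chain.
Insert 527: h=7, bucket 7 empty -> new chain.
Insert 913: h=4, bucket 4 nonempty -> append to chain.
Insert 222: h=9, bucket 9 empty -> new chain.
Insert 183: h=5, bucket 5 empty -> new chain.
Insert 638: h=4, bucket 4 nonempty -> append to chain.
Final buckets:
0: —
1: —
2: —
3: —
4: 88 -> 143 -> 935 -> 913 -> 638
5: 183
6: —
7: 527
8: —
9: 222
10: —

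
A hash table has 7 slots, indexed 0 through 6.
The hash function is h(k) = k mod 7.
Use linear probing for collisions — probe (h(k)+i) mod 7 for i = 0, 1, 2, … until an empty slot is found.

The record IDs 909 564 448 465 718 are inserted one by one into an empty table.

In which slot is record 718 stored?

909 hashes to 6; slot 6 is free => place at 6.
564 hashes to 4; slot 4 is free => place at 4.
448 hashes to 0; slot 0 is free => place at 0.
465 hashes to 3; slot 3 is free => place at 3.
718 hashes to 4; 4 taken => place at 5.
Table: [448, _, _, 465, 564, 718, 909]

5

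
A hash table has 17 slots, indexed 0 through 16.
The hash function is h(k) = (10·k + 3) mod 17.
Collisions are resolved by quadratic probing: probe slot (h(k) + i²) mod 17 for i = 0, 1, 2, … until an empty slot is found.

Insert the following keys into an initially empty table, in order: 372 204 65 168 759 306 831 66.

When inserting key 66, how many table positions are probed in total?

372: h=0 => slot 0
204: h=3 => slot 3
65: h=7 => slot 7
168: h=0, probe 0,1 => slot 1
759: h=11 => slot 11
306: h=3, probe 3,4 => slot 4
831: h=0, probe 0,1,4,9 => slot 9
66: h=0, probe 0,1,4,9,16 => slot 16
Table: [372, 168, —, 204, 306, —, —, 65, —, 831, —, 759, —, —, —, —, 66]

5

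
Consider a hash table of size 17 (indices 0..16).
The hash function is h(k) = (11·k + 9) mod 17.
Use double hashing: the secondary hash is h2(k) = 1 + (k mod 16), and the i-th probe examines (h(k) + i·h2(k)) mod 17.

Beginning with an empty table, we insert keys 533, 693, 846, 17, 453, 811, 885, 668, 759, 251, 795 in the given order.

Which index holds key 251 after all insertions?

6

533: h=7 -> slot 7
693: h=16 -> slot 16
846: h=16, h2=15, probe 16,14 -> slot 14
17: h=9 -> slot 9
453: h=11 -> slot 11
811: h=5 -> slot 5
885: h=3 -> slot 3
668: h=13 -> slot 13
759: h=11, h2=8, probe 11,2 -> slot 2
251: h=16, h2=12, probe 16,11,6 -> slot 6
795: h=16, h2=12, probe 16,11,6,1 -> slot 1
Table: [., 795, 759, 885, ., 811, 251, 533, ., 17, ., 453, ., 668, 846, ., 693]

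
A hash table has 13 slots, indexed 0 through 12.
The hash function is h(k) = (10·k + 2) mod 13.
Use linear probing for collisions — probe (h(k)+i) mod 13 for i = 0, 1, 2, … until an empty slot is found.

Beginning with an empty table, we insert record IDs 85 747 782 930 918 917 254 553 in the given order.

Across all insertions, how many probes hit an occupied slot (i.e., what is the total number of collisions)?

85 hashes to 7; slot 7 is free => place at 7.
747 hashes to 10; slot 10 is free => place at 10.
782 hashes to 9; slot 9 is free => place at 9.
930 hashes to 7; 7 taken => place at 8.
918 hashes to 4; slot 4 is free => place at 4.
917 hashes to 7; 7,8,9,10 taken => place at 11.
254 hashes to 7; 7,8,9,10,11 taken => place at 12.
553 hashes to 7; 7,8,9,10,11,12 taken => place at 0.
Table: [553, -, -, -, 918, -, -, 85, 930, 782, 747, 917, 254]

16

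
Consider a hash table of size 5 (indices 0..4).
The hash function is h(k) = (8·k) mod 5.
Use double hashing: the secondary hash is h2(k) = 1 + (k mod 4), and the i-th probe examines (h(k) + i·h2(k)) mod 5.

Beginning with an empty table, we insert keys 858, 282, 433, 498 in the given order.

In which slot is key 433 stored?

858: h=4 => slot 4
282: h=1 => slot 1
433: h=4, h2=2, probe 4,1,3 => slot 3
498: h=4, h2=3, probe 4,2 => slot 2
Table: [-, 282, 498, 433, 858]

3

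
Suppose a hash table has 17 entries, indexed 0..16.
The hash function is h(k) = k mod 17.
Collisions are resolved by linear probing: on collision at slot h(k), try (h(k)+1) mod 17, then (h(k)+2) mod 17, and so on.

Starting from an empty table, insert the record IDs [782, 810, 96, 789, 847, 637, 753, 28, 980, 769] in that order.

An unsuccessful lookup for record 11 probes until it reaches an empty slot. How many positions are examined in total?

6

782 hashes to 0; slot 0 is free → place at 0.
810 hashes to 11; slot 11 is free → place at 11.
96 hashes to 11; 11 taken → place at 12.
789 hashes to 7; slot 7 is free → place at 7.
847 hashes to 14; slot 14 is free → place at 14.
637 hashes to 8; slot 8 is free → place at 8.
753 hashes to 5; slot 5 is free → place at 5.
28 hashes to 11; 11,12 taken → place at 13.
980 hashes to 11; 11,12,13,14 taken → place at 15.
769 hashes to 4; slot 4 is free → place at 4.
Table: [782, ., ., ., 769, 753, ., 789, 637, ., ., 810, 96, 28, 847, 980, .]
Lookup 11: h=11, probe 11,12,13,14,15,16 → slot 16 empty, not found.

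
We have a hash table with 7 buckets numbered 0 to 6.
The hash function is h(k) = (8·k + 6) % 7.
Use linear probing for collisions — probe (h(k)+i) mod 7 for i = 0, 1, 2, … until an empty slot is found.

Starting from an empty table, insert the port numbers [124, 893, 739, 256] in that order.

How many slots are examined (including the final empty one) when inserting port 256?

4

Insert 124: h=4, slot 4 empty => index 4.
Insert 893: h=3, slot 3 empty => index 3.
Insert 739: h=3, slots 3,4 occupied => index 5.
Insert 256: h=3, slots 3,4,5 occupied => index 6.
Table: [∅, ∅, ∅, 893, 124, 739, 256]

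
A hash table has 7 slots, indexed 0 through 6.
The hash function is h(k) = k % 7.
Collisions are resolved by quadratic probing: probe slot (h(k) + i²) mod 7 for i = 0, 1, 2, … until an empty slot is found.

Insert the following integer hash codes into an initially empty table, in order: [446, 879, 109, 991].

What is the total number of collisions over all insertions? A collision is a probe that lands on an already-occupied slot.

446: h=5 → slot 5
879: h=4 → slot 4
109: h=4, probe 4,5,1 → slot 1
991: h=4, probe 4,5,1,6 → slot 6
Table: [., 109, ., ., 879, 446, 991]

5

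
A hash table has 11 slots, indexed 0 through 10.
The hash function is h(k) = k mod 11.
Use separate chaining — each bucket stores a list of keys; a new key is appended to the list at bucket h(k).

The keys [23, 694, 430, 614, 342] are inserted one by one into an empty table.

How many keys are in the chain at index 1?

23 -> bucket 1
694 -> bucket 1 (collision)
430 -> bucket 1 (collision)
614 -> bucket 9
342 -> bucket 1 (collision)
Final buckets:
0: ∅
1: 23 -> 694 -> 430 -> 342
2: ∅
3: ∅
4: ∅
5: ∅
6: ∅
7: ∅
8: ∅
9: 614
10: ∅

4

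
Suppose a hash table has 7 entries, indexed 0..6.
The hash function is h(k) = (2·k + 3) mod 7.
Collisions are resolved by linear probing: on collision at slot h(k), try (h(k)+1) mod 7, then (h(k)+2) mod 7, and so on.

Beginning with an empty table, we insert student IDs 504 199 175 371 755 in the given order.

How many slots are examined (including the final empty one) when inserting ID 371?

Insert 504: h=3, slot 3 empty => index 3.
Insert 199: h=2, slot 2 empty => index 2.
Insert 175: h=3, slot 3 occupied => index 4.
Insert 371: h=3, slots 3,4 occupied => index 5.
Insert 755: h=1, slot 1 empty => index 1.
Table: [., 755, 199, 504, 175, 371, .]

3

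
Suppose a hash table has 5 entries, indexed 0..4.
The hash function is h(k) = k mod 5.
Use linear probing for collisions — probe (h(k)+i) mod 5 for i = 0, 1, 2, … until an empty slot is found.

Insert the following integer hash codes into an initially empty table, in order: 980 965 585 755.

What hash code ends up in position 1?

965

980: h=0 => slot 0
965: h=0, probe 0,1 => slot 1
585: h=0, probe 0,1,2 => slot 2
755: h=0, probe 0,1,2,3 => slot 3
Table: [980, 965, 585, 755, —]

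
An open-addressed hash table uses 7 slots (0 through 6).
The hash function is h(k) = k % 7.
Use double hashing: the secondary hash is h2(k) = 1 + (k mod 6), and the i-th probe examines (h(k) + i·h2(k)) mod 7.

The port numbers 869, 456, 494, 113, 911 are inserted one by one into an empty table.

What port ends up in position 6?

911

869 hashes to 1; slot 1 is free -> place at 1.
456 hashes to 1, h2=1; 1 taken -> place at 2.
494 hashes to 4; slot 4 is free -> place at 4.
113 hashes to 1, h2=6; 1 taken -> place at 0.
911 hashes to 1, h2=6; 1,0 taken -> place at 6.
Table: [113, 869, 456, —, 494, —, 911]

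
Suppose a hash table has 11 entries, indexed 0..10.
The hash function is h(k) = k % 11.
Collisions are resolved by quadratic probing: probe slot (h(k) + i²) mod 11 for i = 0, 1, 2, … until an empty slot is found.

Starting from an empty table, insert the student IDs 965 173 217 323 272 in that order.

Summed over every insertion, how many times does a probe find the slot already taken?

6

Insert 965: h=8, slot 8 empty → index 8.
Insert 173: h=8, slot 8 occupied → index 9.
Insert 217: h=8, slots 8,9 occupied → index 1.
Insert 323: h=4, slot 4 empty → index 4.
Insert 272: h=8, slots 8,9,1 occupied → index 6.
Table: [—, 217, —, —, 323, —, 272, —, 965, 173, —]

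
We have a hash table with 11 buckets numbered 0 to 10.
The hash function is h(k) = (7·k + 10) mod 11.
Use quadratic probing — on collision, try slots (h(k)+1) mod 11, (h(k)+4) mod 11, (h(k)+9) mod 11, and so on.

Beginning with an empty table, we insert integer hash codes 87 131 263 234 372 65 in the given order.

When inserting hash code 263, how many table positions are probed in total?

3

87 hashes to 3; slot 3 is free → place at 3.
131 hashes to 3; 3 taken → place at 4.
263 hashes to 3; 3,4 taken → place at 7.
234 hashes to 9; slot 9 is free → place at 9.
372 hashes to 7; 7 taken → place at 8.
65 hashes to 3; 3,4,7 taken → place at 1.
Table: [—, 65, —, 87, 131, —, —, 263, 372, 234, —]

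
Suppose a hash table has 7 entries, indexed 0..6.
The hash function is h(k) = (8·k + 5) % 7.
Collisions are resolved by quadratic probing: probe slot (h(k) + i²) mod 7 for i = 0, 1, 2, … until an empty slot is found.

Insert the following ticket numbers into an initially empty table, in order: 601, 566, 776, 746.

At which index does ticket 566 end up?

5

601: h=4 -> slot 4
566: h=4, probe 4,5 -> slot 5
776: h=4, probe 4,5,1 -> slot 1
746: h=2 -> slot 2
Table: [., 776, 746, ., 601, 566, .]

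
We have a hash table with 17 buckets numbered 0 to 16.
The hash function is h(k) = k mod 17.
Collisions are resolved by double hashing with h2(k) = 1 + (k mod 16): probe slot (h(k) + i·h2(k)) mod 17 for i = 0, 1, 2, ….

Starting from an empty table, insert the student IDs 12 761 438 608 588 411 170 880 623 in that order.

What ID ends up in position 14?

12 hashes to 12; slot 12 is free -> place at 12.
761 hashes to 13; slot 13 is free -> place at 13.
438 hashes to 13, h2=7; 13 taken -> place at 3.
608 hashes to 13, h2=1; 13 taken -> place at 14.
588 hashes to 10; slot 10 is free -> place at 10.
411 hashes to 3, h2=12; 3 taken -> place at 15.
170 hashes to 0; slot 0 is free -> place at 0.
880 hashes to 13, h2=1; 13,14,15 taken -> place at 16.
623 hashes to 11; slot 11 is free -> place at 11.
Table: [170, -, -, 438, -, -, -, -, -, -, 588, 623, 12, 761, 608, 411, 880]

608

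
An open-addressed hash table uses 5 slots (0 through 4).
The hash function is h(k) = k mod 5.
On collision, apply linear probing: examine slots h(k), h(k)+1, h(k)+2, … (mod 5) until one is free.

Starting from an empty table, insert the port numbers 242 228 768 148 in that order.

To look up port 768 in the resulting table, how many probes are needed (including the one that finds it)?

2

Insert 242: h=2, slot 2 empty → index 2.
Insert 228: h=3, slot 3 empty → index 3.
Insert 768: h=3, slot 3 occupied → index 4.
Insert 148: h=3, slots 3,4 occupied → index 0.
Table: [148, —, 242, 228, 768]
Lookup 768: h=3, probe 3,4 → found at 4.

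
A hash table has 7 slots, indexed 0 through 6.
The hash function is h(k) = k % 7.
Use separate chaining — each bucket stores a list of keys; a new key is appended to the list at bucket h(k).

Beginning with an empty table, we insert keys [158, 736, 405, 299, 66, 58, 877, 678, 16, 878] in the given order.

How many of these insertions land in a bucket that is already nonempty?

158 → bucket 4
736 → bucket 1
405 → bucket 6
299 → bucket 5
66 → bucket 3
58 → bucket 2
877 → bucket 2 (collision)
678 → bucket 6 (collision)
16 → bucket 2 (collision)
878 → bucket 3 (collision)
Final buckets:
0: .
1: 736
2: 58 -> 877 -> 16
3: 66 -> 878
4: 158
5: 299
6: 405 -> 678

4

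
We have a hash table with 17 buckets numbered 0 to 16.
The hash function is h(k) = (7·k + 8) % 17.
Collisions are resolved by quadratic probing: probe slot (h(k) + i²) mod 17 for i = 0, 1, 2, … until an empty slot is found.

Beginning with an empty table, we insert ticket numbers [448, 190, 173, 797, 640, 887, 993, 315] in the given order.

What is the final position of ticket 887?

4

Insert 448: h=16, slot 16 empty -> index 16.
Insert 190: h=12, slot 12 empty -> index 12.
Insert 173: h=12, slot 12 occupied -> index 13.
Insert 797: h=11, slot 11 empty -> index 11.
Insert 640: h=0, slot 0 empty -> index 0.
Insert 887: h=12, slots 12,13,16 occupied -> index 4.
Insert 993: h=6, slot 6 empty -> index 6.
Insert 315: h=3, slot 3 empty -> index 3.
Table: [640, ∅, ∅, 315, 887, ∅, 993, ∅, ∅, ∅, ∅, 797, 190, 173, ∅, ∅, 448]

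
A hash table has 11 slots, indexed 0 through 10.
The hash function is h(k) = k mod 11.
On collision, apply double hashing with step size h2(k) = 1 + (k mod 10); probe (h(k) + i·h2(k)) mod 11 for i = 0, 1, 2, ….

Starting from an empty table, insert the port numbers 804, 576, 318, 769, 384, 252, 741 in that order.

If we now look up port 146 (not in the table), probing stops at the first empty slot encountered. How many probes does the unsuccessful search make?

804: h=1 -> slot 1
576: h=4 -> slot 4
318: h=10 -> slot 10
769: h=10, h2=10, probe 10,9 -> slot 9
384: h=10, h2=5, probe 10,4,9,3 -> slot 3
252: h=10, h2=3, probe 10,2 -> slot 2
741: h=4, h2=2, probe 4,6 -> slot 6
Table: [-, 804, 252, 384, 576, -, 741, -, -, 769, 318]
Lookup 146: h=3, h2=7, probe 3,10,6,2,9,5 → slot 5 empty, not found.

6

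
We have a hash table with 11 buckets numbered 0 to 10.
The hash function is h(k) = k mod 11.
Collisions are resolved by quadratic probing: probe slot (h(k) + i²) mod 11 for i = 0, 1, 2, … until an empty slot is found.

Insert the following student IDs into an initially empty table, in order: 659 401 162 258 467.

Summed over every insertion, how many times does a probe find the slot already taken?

3

659: h=10 => slot 10
401: h=5 => slot 5
162: h=8 => slot 8
258: h=5, probe 5,6 => slot 6
467: h=5, probe 5,6,9 => slot 9
Table: [-, -, -, -, -, 401, 258, -, 162, 467, 659]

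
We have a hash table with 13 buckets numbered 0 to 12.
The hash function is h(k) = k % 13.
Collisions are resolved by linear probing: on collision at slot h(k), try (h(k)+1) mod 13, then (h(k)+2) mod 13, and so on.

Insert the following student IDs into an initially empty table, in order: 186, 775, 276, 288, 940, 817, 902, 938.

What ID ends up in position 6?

186 hashes to 4; slot 4 is free -> place at 4.
775 hashes to 8; slot 8 is free -> place at 8.
276 hashes to 3; slot 3 is free -> place at 3.
288 hashes to 2; slot 2 is free -> place at 2.
940 hashes to 4; 4 taken -> place at 5.
817 hashes to 11; slot 11 is free -> place at 11.
902 hashes to 5; 5 taken -> place at 6.
938 hashes to 2; 2,3,4,5,6 taken -> place at 7.
Table: [., ., 288, 276, 186, 940, 902, 938, 775, ., ., 817, .]

902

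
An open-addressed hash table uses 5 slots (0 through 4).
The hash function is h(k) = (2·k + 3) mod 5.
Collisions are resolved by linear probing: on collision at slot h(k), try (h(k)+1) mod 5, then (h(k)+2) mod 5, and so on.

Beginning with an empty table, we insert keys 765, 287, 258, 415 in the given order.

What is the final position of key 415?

765: h=3 -> slot 3
287: h=2 -> slot 2
258: h=4 -> slot 4
415: h=3, probe 3,4,0 -> slot 0
Table: [415, _, 287, 765, 258]

0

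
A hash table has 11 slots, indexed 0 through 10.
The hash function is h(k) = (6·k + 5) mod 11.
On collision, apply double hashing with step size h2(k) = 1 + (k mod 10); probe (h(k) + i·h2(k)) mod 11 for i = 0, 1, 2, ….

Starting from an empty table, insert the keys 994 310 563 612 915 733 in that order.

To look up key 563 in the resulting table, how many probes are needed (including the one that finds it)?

Insert 994: h=7, slot 7 empty → index 7.
Insert 310: h=6, slot 6 empty → index 6.
Insert 563: h=6, h2=4, slot 6 occupied → index 10.
Insert 612: h=3, slot 3 empty → index 3.
Insert 915: h=6, h2=6, slot 6 occupied → index 1.
Insert 733: h=3, h2=4, slots 3,7 occupied → index 0.
Table: [733, 915, -, 612, -, -, 310, 994, -, -, 563]
Lookup 563: h=6, h2=4, probe 6,10 → found at 10.

2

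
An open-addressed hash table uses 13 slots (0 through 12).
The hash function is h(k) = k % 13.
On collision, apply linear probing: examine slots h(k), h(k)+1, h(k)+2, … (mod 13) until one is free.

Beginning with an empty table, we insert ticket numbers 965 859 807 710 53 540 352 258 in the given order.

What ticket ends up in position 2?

807

965: h=3 -> slot 3
859: h=1 -> slot 1
807: h=1, probe 1,2 -> slot 2
710: h=8 -> slot 8
53: h=1, probe 1,2,3,4 -> slot 4
540: h=7 -> slot 7
352: h=1, probe 1,2,3,4,5 -> slot 5
258: h=11 -> slot 11
Table: [., 859, 807, 965, 53, 352, ., 540, 710, ., ., 258, .]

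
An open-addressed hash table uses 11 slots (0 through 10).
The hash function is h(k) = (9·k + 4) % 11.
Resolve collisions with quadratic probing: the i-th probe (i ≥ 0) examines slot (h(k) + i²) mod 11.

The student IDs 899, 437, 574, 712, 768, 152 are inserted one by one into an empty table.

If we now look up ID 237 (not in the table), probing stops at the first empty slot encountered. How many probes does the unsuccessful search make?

899: h=10 -> slot 10
437: h=10, probe 10,0 -> slot 0
574: h=0, probe 0,1 -> slot 1
712: h=10, probe 10,0,3 -> slot 3
768: h=8 -> slot 8
152: h=8, probe 8,9 -> slot 9
Table: [437, 574, —, 712, —, —, —, —, 768, 152, 899]
Lookup 237: h=3, probe 3,4 → slot 4 empty, not found.

2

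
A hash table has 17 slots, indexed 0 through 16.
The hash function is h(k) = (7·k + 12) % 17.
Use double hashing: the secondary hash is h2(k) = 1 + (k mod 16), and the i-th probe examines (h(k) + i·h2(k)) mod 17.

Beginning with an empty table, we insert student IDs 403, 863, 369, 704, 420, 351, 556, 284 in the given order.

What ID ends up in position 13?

369

403 hashes to 11; slot 11 is free -> place at 11.
863 hashes to 1; slot 1 is free -> place at 1.
369 hashes to 11, h2=2; 11 taken -> place at 13.
704 hashes to 10; slot 10 is free -> place at 10.
420 hashes to 11, h2=5; 11 taken -> place at 16.
351 hashes to 4; slot 4 is free -> place at 4.
556 hashes to 11, h2=13; 11 taken -> place at 7.
284 hashes to 11, h2=13; 11,7 taken -> place at 3.
Table: [—, 863, —, 284, 351, —, —, 556, —, —, 704, 403, —, 369, —, —, 420]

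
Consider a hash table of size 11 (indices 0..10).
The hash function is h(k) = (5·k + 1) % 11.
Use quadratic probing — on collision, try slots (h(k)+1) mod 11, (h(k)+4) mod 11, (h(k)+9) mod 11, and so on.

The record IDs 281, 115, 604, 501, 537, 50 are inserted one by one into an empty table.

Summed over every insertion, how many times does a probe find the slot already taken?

5

281 hashes to 9; slot 9 is free => place at 9.
115 hashes to 4; slot 4 is free => place at 4.
604 hashes to 7; slot 7 is free => place at 7.
501 hashes to 9; 9 taken => place at 10.
537 hashes to 2; slot 2 is free => place at 2.
50 hashes to 9; 9,10,2,7 taken => place at 3.
Table: [—, —, 537, 50, 115, —, —, 604, —, 281, 501]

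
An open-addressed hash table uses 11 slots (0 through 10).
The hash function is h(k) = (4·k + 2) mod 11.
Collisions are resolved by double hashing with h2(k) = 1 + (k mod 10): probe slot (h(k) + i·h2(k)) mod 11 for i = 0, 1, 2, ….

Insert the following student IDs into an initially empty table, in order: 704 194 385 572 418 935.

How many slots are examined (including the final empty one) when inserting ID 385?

704: h=2 -> slot 2
194: h=8 -> slot 8
385: h=2, h2=6, probe 2,8,3 -> slot 3
572: h=2, h2=3, probe 2,5 -> slot 5
418: h=2, h2=9, probe 2,0 -> slot 0
935: h=2, h2=6, probe 2,8,3,9 -> slot 9
Table: [418, _, 704, 385, _, 572, _, _, 194, 935, _]

3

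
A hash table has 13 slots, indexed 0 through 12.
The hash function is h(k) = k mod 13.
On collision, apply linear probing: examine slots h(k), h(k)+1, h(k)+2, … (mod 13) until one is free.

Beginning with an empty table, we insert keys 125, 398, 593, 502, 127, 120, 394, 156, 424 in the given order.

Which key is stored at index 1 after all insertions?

424

125 hashes to 8; slot 8 is free => place at 8.
398 hashes to 8; 8 taken => place at 9.
593 hashes to 8; 8,9 taken => place at 10.
502 hashes to 8; 8,9,10 taken => place at 11.
127 hashes to 10; 10,11 taken => place at 12.
120 hashes to 3; slot 3 is free => place at 3.
394 hashes to 4; slot 4 is free => place at 4.
156 hashes to 0; slot 0 is free => place at 0.
424 hashes to 8; 8,9,10,11,12,0 taken => place at 1.
Table: [156, 424, ∅, 120, 394, ∅, ∅, ∅, 125, 398, 593, 502, 127]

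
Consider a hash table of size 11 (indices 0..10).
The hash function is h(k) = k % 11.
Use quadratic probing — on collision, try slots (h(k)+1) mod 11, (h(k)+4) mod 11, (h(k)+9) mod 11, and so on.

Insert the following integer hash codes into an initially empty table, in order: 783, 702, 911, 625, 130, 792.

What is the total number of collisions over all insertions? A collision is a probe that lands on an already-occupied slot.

Insert 783: h=2, slot 2 empty → index 2.
Insert 702: h=9, slot 9 empty → index 9.
Insert 911: h=9, slot 9 occupied → index 10.
Insert 625: h=9, slots 9,10,2 occupied → index 7.
Insert 130: h=9, slots 9,10,2,7 occupied → index 3.
Insert 792: h=0, slot 0 empty → index 0.
Table: [792, -, 783, 130, -, -, -, 625, -, 702, 911]

8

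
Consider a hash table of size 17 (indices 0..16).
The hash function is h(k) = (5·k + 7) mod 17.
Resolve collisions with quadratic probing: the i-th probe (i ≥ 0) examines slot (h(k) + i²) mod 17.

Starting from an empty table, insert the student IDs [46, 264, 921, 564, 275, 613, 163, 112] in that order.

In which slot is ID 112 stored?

46: h=16 -> slot 16
264: h=1 -> slot 1
921: h=5 -> slot 5
564: h=5, probe 5,6 -> slot 6
275: h=5, probe 5,6,9 -> slot 9
613: h=12 -> slot 12
163: h=6, probe 6,7 -> slot 7
112: h=6, probe 6,7,10 -> slot 10
Table: [—, 264, —, —, —, 921, 564, 163, —, 275, 112, —, 613, —, —, —, 46]

10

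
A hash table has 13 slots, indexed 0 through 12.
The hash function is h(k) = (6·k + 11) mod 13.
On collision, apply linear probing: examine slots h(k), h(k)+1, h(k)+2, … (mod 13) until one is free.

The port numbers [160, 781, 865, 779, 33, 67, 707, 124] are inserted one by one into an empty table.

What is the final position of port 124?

6

160: h=9 → slot 9
781: h=4 → slot 4
865: h=1 → slot 1
779: h=5 → slot 5
33: h=1, probe 1,2 → slot 2
67: h=10 → slot 10
707: h=2, probe 2,3 → slot 3
124: h=1, probe 1,2,3,4,5,6 → slot 6
Table: [—, 865, 33, 707, 781, 779, 124, —, —, 160, 67, —, —]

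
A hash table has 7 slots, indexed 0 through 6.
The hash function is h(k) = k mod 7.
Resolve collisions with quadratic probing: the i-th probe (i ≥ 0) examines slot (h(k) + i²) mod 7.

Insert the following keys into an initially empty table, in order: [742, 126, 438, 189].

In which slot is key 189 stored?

2

742 hashes to 0; slot 0 is free → place at 0.
126 hashes to 0; 0 taken → place at 1.
438 hashes to 4; slot 4 is free → place at 4.
189 hashes to 0; 0,1,4 taken → place at 2.
Table: [742, 126, 189, —, 438, —, —]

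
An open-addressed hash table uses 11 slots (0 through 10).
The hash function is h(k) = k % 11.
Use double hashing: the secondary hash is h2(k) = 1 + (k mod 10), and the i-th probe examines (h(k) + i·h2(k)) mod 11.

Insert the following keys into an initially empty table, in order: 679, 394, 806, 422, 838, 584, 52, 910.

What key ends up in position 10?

910

Insert 679: h=8, slot 8 empty -> index 8.
Insert 394: h=9, slot 9 empty -> index 9.
Insert 806: h=3, slot 3 empty -> index 3.
Insert 422: h=4, slot 4 empty -> index 4.
Insert 838: h=2, slot 2 empty -> index 2.
Insert 584: h=1, slot 1 empty -> index 1.
Insert 52: h=8, h2=3, slot 8 occupied -> index 0.
Insert 910: h=8, h2=1, slots 8,9 occupied -> index 10.
Table: [52, 584, 838, 806, 422, ∅, ∅, ∅, 679, 394, 910]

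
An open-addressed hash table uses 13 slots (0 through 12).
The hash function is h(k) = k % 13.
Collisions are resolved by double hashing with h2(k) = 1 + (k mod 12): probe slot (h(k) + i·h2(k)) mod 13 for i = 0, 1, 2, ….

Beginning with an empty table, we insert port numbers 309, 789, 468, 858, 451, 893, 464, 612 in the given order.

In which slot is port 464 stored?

309 hashes to 10; slot 10 is free => place at 10.
789 hashes to 9; slot 9 is free => place at 9.
468 hashes to 0; slot 0 is free => place at 0.
858 hashes to 0, h2=7; 0 taken => place at 7.
451 hashes to 9, h2=8; 9 taken => place at 4.
893 hashes to 9, h2=6; 9 taken => place at 2.
464 hashes to 9, h2=9; 9 taken => place at 5.
612 hashes to 1; slot 1 is free => place at 1.
Table: [468, 612, 893, -, 451, 464, -, 858, -, 789, 309, -, -]

5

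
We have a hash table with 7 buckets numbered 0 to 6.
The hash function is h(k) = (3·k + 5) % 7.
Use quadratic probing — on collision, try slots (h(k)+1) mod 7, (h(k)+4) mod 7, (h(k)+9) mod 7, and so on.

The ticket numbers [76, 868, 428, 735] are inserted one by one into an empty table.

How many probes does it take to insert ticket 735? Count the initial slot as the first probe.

2

76: h=2 => slot 2
868: h=5 => slot 5
428: h=1 => slot 1
735: h=5, probe 5,6 => slot 6
Table: [—, 428, 76, —, —, 868, 735]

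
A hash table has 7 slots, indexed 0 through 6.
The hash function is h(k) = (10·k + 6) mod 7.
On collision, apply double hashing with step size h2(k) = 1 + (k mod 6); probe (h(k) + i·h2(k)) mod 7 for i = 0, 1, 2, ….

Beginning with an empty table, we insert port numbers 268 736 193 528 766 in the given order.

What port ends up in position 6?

268 hashes to 5; slot 5 is free -> place at 5.
736 hashes to 2; slot 2 is free -> place at 2.
193 hashes to 4; slot 4 is free -> place at 4.
528 hashes to 1; slot 1 is free -> place at 1.
766 hashes to 1, h2=5; 1 taken -> place at 6.
Table: [—, 528, 736, —, 193, 268, 766]

766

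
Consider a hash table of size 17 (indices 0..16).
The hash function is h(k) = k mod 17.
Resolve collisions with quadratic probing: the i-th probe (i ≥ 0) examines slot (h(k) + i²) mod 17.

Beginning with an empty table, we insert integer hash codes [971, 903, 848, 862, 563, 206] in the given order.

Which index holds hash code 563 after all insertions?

971: h=2 → slot 2
903: h=2, probe 2,3 → slot 3
848: h=15 → slot 15
862: h=12 → slot 12
563: h=2, probe 2,3,6 → slot 6
206: h=2, probe 2,3,6,11 → slot 11
Table: [_, _, 971, 903, _, _, 563, _, _, _, _, 206, 862, _, _, 848, _]

6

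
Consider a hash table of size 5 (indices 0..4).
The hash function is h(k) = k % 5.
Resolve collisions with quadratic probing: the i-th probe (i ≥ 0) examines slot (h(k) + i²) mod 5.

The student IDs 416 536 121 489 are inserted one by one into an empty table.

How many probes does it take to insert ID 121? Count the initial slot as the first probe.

416: h=1 → slot 1
536: h=1, probe 1,2 → slot 2
121: h=1, probe 1,2,0 → slot 0
489: h=4 → slot 4
Table: [121, 416, 536, ∅, 489]

3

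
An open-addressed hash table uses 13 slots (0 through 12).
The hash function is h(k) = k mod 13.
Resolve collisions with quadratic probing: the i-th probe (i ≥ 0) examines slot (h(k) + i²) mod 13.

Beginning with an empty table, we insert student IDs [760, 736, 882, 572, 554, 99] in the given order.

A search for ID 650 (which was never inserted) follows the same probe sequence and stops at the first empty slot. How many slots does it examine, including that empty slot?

2

760 hashes to 6; slot 6 is free -> place at 6.
736 hashes to 8; slot 8 is free -> place at 8.
882 hashes to 11; slot 11 is free -> place at 11.
572 hashes to 0; slot 0 is free -> place at 0.
554 hashes to 8; 8 taken -> place at 9.
99 hashes to 8; 8,9 taken -> place at 12.
Table: [572, _, _, _, _, _, 760, _, 736, 554, _, 882, 99]
Lookup 650: h=0, probe 0,1 → slot 1 empty, not found.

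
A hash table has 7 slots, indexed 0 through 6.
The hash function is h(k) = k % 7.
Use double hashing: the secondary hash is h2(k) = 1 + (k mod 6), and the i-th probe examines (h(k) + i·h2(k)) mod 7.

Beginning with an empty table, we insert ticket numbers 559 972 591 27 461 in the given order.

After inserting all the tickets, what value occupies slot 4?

559 hashes to 6; slot 6 is free -> place at 6.
972 hashes to 6, h2=1; 6 taken -> place at 0.
591 hashes to 3; slot 3 is free -> place at 3.
27 hashes to 6, h2=4; 6,3,0 taken -> place at 4.
461 hashes to 6, h2=6; 6 taken -> place at 5.
Table: [972, _, _, 591, 27, 461, 559]

27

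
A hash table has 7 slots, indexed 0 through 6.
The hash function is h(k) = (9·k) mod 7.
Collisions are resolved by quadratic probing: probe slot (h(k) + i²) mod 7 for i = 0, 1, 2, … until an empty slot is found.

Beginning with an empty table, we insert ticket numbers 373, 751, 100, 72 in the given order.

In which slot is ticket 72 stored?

6

373 hashes to 4; slot 4 is free => place at 4.
751 hashes to 4; 4 taken => place at 5.
100 hashes to 4; 4,5 taken => place at 1.
72 hashes to 4; 4,5,1 taken => place at 6.
Table: [∅, 100, ∅, ∅, 373, 751, 72]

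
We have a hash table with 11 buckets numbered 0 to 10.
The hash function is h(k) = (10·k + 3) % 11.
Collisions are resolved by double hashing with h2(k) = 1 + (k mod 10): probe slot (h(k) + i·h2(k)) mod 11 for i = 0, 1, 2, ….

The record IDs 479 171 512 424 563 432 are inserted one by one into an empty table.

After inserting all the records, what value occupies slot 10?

479: h=8 -> slot 8
171: h=8, h2=2, probe 8,10 -> slot 10
512: h=8, h2=3, probe 8,0 -> slot 0
424: h=8, h2=5, probe 8,2 -> slot 2
563: h=1 -> slot 1
432: h=0, h2=3, probe 0,3 -> slot 3
Table: [512, 563, 424, 432, ∅, ∅, ∅, ∅, 479, ∅, 171]

171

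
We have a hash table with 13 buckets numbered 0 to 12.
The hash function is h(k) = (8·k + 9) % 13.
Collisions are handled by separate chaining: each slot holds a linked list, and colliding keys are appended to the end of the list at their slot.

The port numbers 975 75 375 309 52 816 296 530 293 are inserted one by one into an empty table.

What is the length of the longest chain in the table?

975 → bucket 9
75 → bucket 11
375 → bucket 6
309 → bucket 11 (collision)
52 → bucket 9 (collision)
816 → bucket 11 (collision)
296 → bucket 11 (collision)
530 → bucket 11 (collision)
293 → bucket 0
Final buckets:
0: 293
1: —
2: —
3: —
4: —
5: —
6: 375
7: —
8: —
9: 975 -> 52
10: —
11: 75 -> 309 -> 816 -> 296 -> 530
12: —

5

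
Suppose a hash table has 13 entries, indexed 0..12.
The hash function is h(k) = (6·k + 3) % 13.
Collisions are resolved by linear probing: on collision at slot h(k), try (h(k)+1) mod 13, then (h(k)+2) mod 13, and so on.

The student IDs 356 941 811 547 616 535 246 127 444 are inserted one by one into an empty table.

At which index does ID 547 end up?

10

356: h=7 → slot 7
941: h=7, probe 7,8 → slot 8
811: h=7, probe 7,8,9 → slot 9
547: h=9, probe 9,10 → slot 10
616: h=7, probe 7,8,9,10,11 → slot 11
535: h=2 → slot 2
246: h=10, probe 10,11,12 → slot 12
127: h=11, probe 11,12,0 → slot 0
444: h=2, probe 2,3 → slot 3
Table: [127, ., 535, 444, ., ., ., 356, 941, 811, 547, 616, 246]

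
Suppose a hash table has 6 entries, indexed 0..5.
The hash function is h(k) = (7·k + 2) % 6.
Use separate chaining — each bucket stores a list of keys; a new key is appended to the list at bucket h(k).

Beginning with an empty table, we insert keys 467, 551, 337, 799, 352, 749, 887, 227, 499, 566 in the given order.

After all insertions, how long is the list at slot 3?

Insert 467: h=1, bucket 1 empty -> new chain.
Insert 551: h=1, bucket 1 nonempty -> append to chain.
Insert 337: h=3, bucket 3 empty -> new chain.
Insert 799: h=3, bucket 3 nonempty -> append to chain.
Insert 352: h=0, bucket 0 empty -> new chain.
Insert 749: h=1, bucket 1 nonempty -> append to chain.
Insert 887: h=1, bucket 1 nonempty -> append to chain.
Insert 227: h=1, bucket 1 nonempty -> append to chain.
Insert 499: h=3, bucket 3 nonempty -> append to chain.
Insert 566: h=4, bucket 4 empty -> new chain.
Final buckets:
0: 352
1: 467 -> 551 -> 749 -> 887 -> 227
2: ∅
3: 337 -> 799 -> 499
4: 566
5: ∅

3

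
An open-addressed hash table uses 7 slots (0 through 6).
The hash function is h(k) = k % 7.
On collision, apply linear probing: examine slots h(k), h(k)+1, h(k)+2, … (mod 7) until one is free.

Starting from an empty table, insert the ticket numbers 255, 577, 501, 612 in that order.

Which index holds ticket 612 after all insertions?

6

255 hashes to 3; slot 3 is free -> place at 3.
577 hashes to 3; 3 taken -> place at 4.
501 hashes to 4; 4 taken -> place at 5.
612 hashes to 3; 3,4,5 taken -> place at 6.
Table: [∅, ∅, ∅, 255, 577, 501, 612]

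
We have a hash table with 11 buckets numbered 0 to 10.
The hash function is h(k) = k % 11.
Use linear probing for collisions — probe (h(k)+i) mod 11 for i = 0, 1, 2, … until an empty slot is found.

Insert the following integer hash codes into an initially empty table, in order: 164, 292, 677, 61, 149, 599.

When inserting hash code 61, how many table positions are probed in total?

Insert 164: h=10, slot 10 empty → index 10.
Insert 292: h=6, slot 6 empty → index 6.
Insert 677: h=6, slot 6 occupied → index 7.
Insert 61: h=6, slots 6,7 occupied → index 8.
Insert 149: h=6, slots 6,7,8 occupied → index 9.
Insert 599: h=5, slot 5 empty → index 5.
Table: [-, -, -, -, -, 599, 292, 677, 61, 149, 164]

3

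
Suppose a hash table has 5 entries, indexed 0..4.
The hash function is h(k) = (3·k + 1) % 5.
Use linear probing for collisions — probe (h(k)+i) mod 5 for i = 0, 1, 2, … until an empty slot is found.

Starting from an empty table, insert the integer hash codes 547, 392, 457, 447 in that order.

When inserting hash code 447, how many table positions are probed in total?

4

547 hashes to 2; slot 2 is free -> place at 2.
392 hashes to 2; 2 taken -> place at 3.
457 hashes to 2; 2,3 taken -> place at 4.
447 hashes to 2; 2,3,4 taken -> place at 0.
Table: [447, —, 547, 392, 457]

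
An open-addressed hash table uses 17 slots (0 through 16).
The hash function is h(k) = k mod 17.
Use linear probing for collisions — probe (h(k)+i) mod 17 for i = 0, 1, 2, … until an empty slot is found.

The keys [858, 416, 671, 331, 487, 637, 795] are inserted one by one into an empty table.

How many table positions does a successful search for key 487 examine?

2

Insert 858: h=8, slot 8 empty -> index 8.
Insert 416: h=8, slot 8 occupied -> index 9.
Insert 671: h=8, slots 8,9 occupied -> index 10.
Insert 331: h=8, slots 8,9,10 occupied -> index 11.
Insert 487: h=11, slot 11 occupied -> index 12.
Insert 637: h=8, slots 8,9,10,11,12 occupied -> index 13.
Insert 795: h=13, slot 13 occupied -> index 14.
Table: [-, -, -, -, -, -, -, -, 858, 416, 671, 331, 487, 637, 795, -, -]
Lookup 487: h=11, probe 11,12 → found at 12.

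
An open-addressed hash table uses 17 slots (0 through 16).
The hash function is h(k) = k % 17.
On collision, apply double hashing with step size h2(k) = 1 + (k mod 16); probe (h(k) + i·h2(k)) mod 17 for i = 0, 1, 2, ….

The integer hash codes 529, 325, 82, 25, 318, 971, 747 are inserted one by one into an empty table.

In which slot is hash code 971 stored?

529: h=2 => slot 2
325: h=2, h2=6, probe 2,8 => slot 8
82: h=14 => slot 14
25: h=8, h2=10, probe 8,1 => slot 1
318: h=12 => slot 12
971: h=2, h2=12, probe 2,14,9 => slot 9
747: h=16 => slot 16
Table: [-, 25, 529, -, -, -, -, -, 325, 971, -, -, 318, -, 82, -, 747]

9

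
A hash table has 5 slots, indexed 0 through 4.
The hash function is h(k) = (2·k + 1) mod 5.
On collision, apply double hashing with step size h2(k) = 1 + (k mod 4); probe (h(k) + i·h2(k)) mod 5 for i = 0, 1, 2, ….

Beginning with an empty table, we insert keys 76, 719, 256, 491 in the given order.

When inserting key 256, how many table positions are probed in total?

76 hashes to 3; slot 3 is free => place at 3.
719 hashes to 4; slot 4 is free => place at 4.
256 hashes to 3, h2=1; 3,4 taken => place at 0.
491 hashes to 3, h2=4; 3 taken => place at 2.
Table: [256, —, 491, 76, 719]

3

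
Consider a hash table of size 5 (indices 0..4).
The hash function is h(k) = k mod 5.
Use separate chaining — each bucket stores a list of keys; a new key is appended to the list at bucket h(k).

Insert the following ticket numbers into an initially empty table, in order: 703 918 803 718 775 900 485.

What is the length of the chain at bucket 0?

703 -> bucket 3
918 -> bucket 3 (collision)
803 -> bucket 3 (collision)
718 -> bucket 3 (collision)
775 -> bucket 0
900 -> bucket 0 (collision)
485 -> bucket 0 (collision)
Final buckets:
0: 775 -> 900 -> 485
1: .
2: .
3: 703 -> 918 -> 803 -> 718
4: .

3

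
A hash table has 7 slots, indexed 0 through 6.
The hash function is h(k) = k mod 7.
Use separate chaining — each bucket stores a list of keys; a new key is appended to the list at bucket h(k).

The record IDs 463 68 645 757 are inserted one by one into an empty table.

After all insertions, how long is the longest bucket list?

463 -> bucket 1
68 -> bucket 5
645 -> bucket 1 (collision)
757 -> bucket 1 (collision)
Final buckets:
0: ∅
1: 463 -> 645 -> 757
2: ∅
3: ∅
4: ∅
5: 68
6: ∅

3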